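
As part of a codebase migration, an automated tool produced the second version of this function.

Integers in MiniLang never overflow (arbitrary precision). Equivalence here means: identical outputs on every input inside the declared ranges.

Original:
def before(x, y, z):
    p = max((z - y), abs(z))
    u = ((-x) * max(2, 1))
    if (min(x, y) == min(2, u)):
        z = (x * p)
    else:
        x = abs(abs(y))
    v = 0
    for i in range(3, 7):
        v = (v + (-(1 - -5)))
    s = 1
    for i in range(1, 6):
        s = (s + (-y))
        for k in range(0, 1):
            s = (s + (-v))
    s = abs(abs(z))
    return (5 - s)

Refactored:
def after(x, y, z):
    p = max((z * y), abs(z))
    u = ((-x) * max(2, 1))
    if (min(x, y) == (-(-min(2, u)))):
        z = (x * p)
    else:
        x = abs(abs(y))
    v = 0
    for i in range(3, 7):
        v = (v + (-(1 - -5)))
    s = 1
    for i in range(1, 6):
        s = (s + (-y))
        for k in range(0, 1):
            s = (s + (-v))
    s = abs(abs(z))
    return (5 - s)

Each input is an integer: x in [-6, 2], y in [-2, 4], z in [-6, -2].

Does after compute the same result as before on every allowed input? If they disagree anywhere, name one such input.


Take x=1, y=-2, z=-6.
before: p becomes 6; next u becomes -2; next (min(x, y) == min(2, u)) evaluates to true; next z becomes 6; next v becomes 0; next at i=3:; next v becomes -6; next at i=4:; next v becomes -12; next at i=5:; next v becomes -18; next at i=6:; next v becomes -24; next s becomes 1; next at i=1:; next s becomes 3; next at k=0:; next s becomes 27; next at i=2:; next s becomes 29; next at k=0:; next s becomes 53; next at i=3:; next s becomes 55; next at k=0:; next s becomes 79; next at i=4:; next s becomes 81; next at k=0:; next s becomes 105; next at i=5:; next s becomes 107; next at k=0:; next s becomes 131; next s becomes 6; next final value -1
after: p becomes 12; next u becomes -2; next (min(x, y) == (-(-min(2, u)))) evaluates to true; next z becomes 12; next v becomes 0; next at i=3:; next v becomes -6; next at i=4:; next v becomes -12; next at i=5:; next v becomes -18; next at i=6:; next v becomes -24; next s becomes 1; next at i=1:; next s becomes 3; next at k=0:; next s becomes 27; next at i=2:; next s becomes 29; next at k=0:; next s becomes 53; next at i=3:; next s becomes 55; next at k=0:; next s becomes 79; next at i=4:; next s becomes 81; next at k=0:; next s becomes 105; next at i=5:; next s becomes 107; next at k=0:; next s becomes 131; next s becomes 12; next final value -7
-1 and -7 differ, so these are not the same function on this domain.
verdict: not equivalent; witness: x=1, y=-2, z=-6


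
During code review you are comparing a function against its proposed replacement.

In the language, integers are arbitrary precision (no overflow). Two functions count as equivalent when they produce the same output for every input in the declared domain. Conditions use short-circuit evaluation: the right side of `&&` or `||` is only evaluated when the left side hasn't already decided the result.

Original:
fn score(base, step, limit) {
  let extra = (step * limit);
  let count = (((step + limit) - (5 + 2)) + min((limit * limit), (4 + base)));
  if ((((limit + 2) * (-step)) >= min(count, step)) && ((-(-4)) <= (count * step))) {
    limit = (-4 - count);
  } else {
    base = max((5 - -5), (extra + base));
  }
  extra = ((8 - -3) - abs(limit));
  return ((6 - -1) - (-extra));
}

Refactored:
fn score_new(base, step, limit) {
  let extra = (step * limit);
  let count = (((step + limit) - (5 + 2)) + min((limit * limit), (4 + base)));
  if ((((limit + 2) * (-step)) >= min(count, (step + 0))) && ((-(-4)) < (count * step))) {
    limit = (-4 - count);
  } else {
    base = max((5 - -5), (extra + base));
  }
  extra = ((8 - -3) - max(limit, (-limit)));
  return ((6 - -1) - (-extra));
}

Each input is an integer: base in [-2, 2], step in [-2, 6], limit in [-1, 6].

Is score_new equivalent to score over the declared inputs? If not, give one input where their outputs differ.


The rewrite breaks on base=-2, step=-2, limit=5, where the results are 16 and 13.
score: extra = -10; count = -2; ((((limit + 2) * (-step)) >= min(count, step)) && ((-(-4)) <= (count * step))) -> true; limit = -2; extra = 9; return 16
score_new: extra = -10; count = -2; ((((limit + 2) * (-step)) >= min(count, (step + 0))) && ((-(-4)) < (count * step))) -> false; base = 10; extra = 6; return 13
verdict: not equivalent; witness: base=-2, step=-2, limit=5


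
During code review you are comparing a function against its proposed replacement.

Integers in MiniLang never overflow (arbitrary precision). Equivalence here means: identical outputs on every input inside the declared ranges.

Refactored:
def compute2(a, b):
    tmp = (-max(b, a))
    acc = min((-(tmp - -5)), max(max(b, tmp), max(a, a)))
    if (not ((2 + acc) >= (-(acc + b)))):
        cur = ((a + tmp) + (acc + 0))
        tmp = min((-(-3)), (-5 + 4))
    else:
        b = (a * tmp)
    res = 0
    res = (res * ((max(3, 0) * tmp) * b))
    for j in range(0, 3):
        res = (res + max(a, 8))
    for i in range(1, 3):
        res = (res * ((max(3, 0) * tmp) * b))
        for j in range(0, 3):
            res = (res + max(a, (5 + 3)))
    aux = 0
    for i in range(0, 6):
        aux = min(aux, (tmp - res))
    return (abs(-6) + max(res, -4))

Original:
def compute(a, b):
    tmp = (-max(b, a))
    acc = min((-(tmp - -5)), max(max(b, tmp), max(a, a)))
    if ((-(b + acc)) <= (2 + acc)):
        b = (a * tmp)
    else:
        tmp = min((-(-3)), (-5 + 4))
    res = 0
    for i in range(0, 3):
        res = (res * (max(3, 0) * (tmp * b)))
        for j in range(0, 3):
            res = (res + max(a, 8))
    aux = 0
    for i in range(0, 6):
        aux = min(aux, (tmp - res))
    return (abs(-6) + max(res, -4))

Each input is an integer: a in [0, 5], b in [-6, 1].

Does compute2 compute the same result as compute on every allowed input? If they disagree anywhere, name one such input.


Behavior is preserved: although statement counts differ; and constant usage differs; and arithmetic usage differs; and local variable names differ; and loop structure differs; and comparison usage differs; and boolean connective usage differs; and min/max/abs usage differs, the outputs never diverge.
Spot check at a=2, b=-6 — compute: tmp = -2; acc = -3; ((-(b + acc)) <= (2 + acc)) -> false; tmp = -1; res = 0; [i=0]; res = 0; [j=0]; res = 8; [j=1]; res = 16; [j=2]; res = 24; [i=1]; res = 432; [j=0]; res = 440; [j=1]; res = 448; [j=2]; res = 456; [i=2]; res = 8208; [j=0]; res = 8216; [j=1]; res = 8224; [j=2]; res = 8232; aux = 0; [i=0]; aux = -8233; [i=1]; aux = -8233; [i=2]; aux = -8233; [i=3]; aux = -8233; [i=4]; aux = -8233; [i=5]; aux = -8233; return 8238. compute2: tmp = -2; acc = -3; (not ((2 + acc) >= (-(acc + b)))) -> true; cur = -3; tmp = -1; res = 0; res = 0; [j=0]; res = 8; [j=1]; res = 16; [j=2]; res = 24; [i=1]; res = 432; [j=0]; res = 440; [j=1]; res = 448; [j=2]; res = 456; [i=2]; res = 8208; [j=0]; res = 8216; [j=1]; res = 8224; [j=2]; res = 8232; aux = 0; [i=0]; aux = -8233; [i=1]; aux = -8233; [i=2]; aux = -8233; [i=3]; aux = -8233; [i=4]; aux = -8233; [i=5]; aux = -8233; return 8238. Both give 8238.
Across all 48 domain points the two functions coincide.
verdict: equivalent


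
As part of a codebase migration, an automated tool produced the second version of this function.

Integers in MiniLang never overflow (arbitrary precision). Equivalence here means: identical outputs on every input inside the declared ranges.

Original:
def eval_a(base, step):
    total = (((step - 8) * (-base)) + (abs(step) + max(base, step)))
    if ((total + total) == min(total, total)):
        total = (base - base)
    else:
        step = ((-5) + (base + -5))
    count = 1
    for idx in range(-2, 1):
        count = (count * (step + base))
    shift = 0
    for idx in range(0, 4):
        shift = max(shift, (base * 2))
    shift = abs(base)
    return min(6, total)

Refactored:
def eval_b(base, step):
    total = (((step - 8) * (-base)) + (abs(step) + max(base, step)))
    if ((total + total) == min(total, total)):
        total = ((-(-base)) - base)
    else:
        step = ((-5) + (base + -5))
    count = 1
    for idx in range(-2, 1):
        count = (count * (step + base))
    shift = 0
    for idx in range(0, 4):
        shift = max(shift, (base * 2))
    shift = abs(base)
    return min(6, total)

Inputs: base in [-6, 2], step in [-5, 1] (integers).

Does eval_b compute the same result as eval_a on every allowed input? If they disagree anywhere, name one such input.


Behavior is preserved: although same computation, different form, the outputs never diverge.
One worked example (base=-4, step=-5) — eval_a: total = -51; ((total + total) == min(total, total)) -> false; step = -14; count = 1; [idx=-2]; count = -18; [idx=-1]; count = 324; [idx=0]; count = -5832; shift = 0; [idx=0]; shift = 0; [idx=1]; shift = 0; [idx=2]; shift = 0; [idx=3]; shift = 0; shift = 4; return -51; eval_b: total = -51; ((total + total) == min(total, total)) -> false; step = -14; count = 1; [idx=-2]; count = -18; [idx=-1]; count = 324; [idx=0]; count = -5832; shift = 0; [idx=0]; shift = 0; [idx=1]; shift = 0; [idx=2]; shift = 0; [idx=3]; shift = 0; shift = 4; return -51; agreement on -51.
An exhaustive pass over the 63 declared inputs shows identical outputs.
verdict: equivalent


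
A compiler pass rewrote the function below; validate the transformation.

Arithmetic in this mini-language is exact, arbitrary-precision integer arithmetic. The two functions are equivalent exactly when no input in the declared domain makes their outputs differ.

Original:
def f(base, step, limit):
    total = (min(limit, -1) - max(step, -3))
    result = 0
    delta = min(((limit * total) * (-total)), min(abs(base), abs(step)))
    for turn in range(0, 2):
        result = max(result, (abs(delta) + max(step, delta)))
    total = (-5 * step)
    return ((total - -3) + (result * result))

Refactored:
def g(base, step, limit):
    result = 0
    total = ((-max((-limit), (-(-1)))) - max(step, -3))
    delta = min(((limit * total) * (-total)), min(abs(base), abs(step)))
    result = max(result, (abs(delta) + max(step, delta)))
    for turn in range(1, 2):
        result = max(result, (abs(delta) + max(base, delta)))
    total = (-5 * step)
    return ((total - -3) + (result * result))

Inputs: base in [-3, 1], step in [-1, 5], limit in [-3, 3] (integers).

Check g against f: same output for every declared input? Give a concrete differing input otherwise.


There is a counterexample at base=1, step=-1, limit=-1: 8 on one side, 9 on the other.
f: total=0, then result=0, then delta=0, then (turn=0), then result=0, then (turn=1), then result=0, then total=5, then returns 8
g: result=0, then total=0, then delta=0, then result=0, then (turn=1), then result=1, then total=5, then returns 9
verdict: not equivalent; witness: base=1, step=-1, limit=-1


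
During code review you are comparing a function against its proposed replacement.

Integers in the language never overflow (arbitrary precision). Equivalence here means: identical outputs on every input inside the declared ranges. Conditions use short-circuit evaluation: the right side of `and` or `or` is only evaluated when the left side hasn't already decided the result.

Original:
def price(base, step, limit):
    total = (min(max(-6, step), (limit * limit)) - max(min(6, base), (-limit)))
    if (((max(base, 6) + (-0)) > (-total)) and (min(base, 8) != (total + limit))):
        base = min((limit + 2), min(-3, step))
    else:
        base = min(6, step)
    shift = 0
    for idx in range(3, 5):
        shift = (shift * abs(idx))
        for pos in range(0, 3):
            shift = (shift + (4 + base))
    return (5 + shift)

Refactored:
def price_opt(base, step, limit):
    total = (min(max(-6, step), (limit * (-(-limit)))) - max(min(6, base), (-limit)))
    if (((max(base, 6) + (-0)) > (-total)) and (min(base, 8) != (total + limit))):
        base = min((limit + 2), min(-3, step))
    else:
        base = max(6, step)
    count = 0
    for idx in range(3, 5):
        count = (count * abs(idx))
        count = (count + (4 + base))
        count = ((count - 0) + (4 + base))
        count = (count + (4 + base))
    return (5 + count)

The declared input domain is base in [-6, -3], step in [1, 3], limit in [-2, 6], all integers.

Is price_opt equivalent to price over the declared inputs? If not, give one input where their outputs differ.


The rewrite breaks on base=-3, step=1, limit=-2, where the results are 80 and 155.
price: total becomes -1; next (((max(base, 6) + (-0)) > (-total)) and (min(base, 8) != (total + limit))) evaluates to false; next base becomes 1; next shift becomes 0; next at idx=3:; next shift becomes 0; next at pos=0:; next shift becomes 5; next at pos=1:; next shift becomes 10; next at pos=2:; next shift becomes 15; next at idx=4:; next shift becomes 60; next at pos=0:; next shift becomes 65; next at pos=1:; next shift becomes 70; next at pos=2:; next shift becomes 75; next final value 80
price_opt: total becomes -1; next (((max(base, 6) + (-0)) > (-total)) and (min(base, 8) != (total + limit))) evaluates to false; next base becomes 6; next count becomes 0; next at idx=3:; next count becomes 0; next count becomes 10; next count becomes 20; next count becomes 30; next at idx=4:; next count becomes 120; next count becomes 130; next count becomes 140; next count becomes 150; next final value 155
verdict: not equivalent; witness: base=-3, step=1, limit=-2


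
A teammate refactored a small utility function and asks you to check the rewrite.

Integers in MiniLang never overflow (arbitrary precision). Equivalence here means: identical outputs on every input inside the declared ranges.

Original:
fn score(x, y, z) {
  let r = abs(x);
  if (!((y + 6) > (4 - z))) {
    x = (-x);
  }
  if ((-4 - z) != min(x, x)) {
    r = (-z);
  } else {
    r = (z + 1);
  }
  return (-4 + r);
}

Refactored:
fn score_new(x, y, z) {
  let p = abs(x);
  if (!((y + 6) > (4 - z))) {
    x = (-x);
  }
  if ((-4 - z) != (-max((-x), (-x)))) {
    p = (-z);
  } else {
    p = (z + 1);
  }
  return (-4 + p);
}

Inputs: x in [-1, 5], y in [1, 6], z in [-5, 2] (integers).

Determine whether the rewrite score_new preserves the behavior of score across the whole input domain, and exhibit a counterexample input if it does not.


The two are interchangeable: local variable names differ; min/max/abs usage differs, and every declared input agrees.
Tracing x=-1, y=2, z=-3: score: r = 1; (!((y + 6) > (4 - z))) -> false; ((-4 - z) != min(x, x)) -> false; r = -2; return -6 | score_new: p = 1; (!((y + 6) > (4 - z))) -> false; ((-4 - z) != (-max((-x), (-x)))) -> false; p = -2; return -6 — matching result -6.
Sweeping the whole domain (336 inputs) finds no disagreement.
verdict: equivalent


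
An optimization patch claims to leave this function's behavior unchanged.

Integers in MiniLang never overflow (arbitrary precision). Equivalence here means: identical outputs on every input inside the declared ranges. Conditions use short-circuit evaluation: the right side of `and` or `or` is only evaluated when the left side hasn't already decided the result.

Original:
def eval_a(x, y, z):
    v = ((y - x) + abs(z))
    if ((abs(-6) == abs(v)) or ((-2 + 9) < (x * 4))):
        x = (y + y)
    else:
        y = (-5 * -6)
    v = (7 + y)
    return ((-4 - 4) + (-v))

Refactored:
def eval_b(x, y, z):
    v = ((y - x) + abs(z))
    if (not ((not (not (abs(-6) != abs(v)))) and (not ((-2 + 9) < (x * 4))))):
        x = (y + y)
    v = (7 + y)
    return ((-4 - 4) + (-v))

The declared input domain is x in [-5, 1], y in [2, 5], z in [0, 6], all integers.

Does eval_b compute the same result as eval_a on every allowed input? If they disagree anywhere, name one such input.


There is a counterexample at x=-5, y=2, z=0: -45 on one side, -17 on the other.
eval_a: v := 7 | ((abs(-6) == abs(v)) or ((-2 + 9) < (x * 4))): false | y := 30 | v := 37 | result -45
eval_b: v := 7 | (not ((not (not (abs(-6) != abs(v)))) and (not ((-2 + 9) < (x * 4))))): false | v := 9 | result -17
verdict: not equivalent; witness: x=-5, y=2, z=0


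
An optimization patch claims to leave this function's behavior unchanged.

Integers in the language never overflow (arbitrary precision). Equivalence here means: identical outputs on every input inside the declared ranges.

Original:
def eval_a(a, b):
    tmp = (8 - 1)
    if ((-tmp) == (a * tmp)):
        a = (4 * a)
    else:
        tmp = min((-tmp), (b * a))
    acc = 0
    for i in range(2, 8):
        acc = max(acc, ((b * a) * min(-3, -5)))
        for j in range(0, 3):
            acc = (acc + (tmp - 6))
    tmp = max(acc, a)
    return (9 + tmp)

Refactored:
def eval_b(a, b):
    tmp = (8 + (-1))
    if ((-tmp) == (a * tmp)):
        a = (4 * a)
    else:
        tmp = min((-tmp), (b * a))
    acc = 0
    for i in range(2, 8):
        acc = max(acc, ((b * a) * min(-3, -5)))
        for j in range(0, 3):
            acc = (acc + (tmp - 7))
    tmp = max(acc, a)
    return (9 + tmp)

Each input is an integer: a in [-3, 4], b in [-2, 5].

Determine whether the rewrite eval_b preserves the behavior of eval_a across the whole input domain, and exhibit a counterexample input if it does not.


These are not equivalent — on a=-3, b=3 the outputs split (9 vs 6).
eval_a: tmp = 7; ((-tmp) == (a * tmp)) -> false; tmp = -9; acc = 0; [i=2]; acc = 45; [j=0]; acc = 30; [j=1]; acc = 15; [j=2]; acc = 0; [i=3]; acc = 45; [j=0]; acc = 30; [j=1]; acc = 15; [j=2]; acc = 0; [i=4]; acc = 45; [j=0]; acc = 30; [j=1]; acc = 15; [j=2]; acc = 0; [i=5]; acc = 45; [j=0]; acc = 30; [j=1]; acc = 15; [j=2]; acc = 0; [i=6]; acc = 45; [j=0]; acc = 30; [j=1]; acc = 15; [j=2]; acc = 0; [i=7]; acc = 45; [j=0]; acc = 30; [j=1]; acc = 15; [j=2]; acc = 0; tmp = 0; return 9
eval_b: tmp = 7; ((-tmp) == (a * tmp)) -> false; tmp = -9; acc = 0; [i=2]; acc = 45; [j=0]; acc = 29; [j=1]; acc = 13; [j=2]; acc = -3; [i=3]; acc = 45; [j=0]; acc = 29; [j=1]; acc = 13; [j=2]; acc = -3; [i=4]; acc = 45; [j=0]; acc = 29; [j=1]; acc = 13; [j=2]; acc = -3; [i=5]; acc = 45; [j=0]; acc = 29; [j=1]; acc = 13; [j=2]; acc = -3; [i=6]; acc = 45; [j=0]; acc = 29; [j=1]; acc = 13; [j=2]; acc = -3; [i=7]; acc = 45; [j=0]; acc = 29; [j=1]; acc = 13; [j=2]; acc = -3; tmp = -3; return 6
verdict: not equivalent; witness: a=-3, b=3


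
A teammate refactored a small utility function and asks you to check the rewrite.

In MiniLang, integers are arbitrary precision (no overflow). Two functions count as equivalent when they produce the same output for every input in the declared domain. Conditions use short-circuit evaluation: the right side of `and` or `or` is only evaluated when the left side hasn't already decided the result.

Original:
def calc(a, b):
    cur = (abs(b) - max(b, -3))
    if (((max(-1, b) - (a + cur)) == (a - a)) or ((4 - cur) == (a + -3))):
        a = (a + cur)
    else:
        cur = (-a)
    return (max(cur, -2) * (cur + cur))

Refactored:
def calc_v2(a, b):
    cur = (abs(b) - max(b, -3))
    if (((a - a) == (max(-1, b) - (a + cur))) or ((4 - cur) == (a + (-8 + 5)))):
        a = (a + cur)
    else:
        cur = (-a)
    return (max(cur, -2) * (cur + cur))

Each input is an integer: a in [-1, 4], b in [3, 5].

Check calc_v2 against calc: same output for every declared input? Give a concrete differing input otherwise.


This is a faithful refactor — arithmetic usage differs; also constant usage differs, but the computed results match everywhere.
One worked example (a=2, b=3) — calc: cur = 0; (((max(-1, b) - (a + cur)) == (a - a)) or ((4 - cur) == (a + -3))) -> false; cur = -2; return 8; calc_v2: cur = 0; (((a - a) == (max(-1, b) - (a + cur))) or ((4 - cur) == (a + (-8 + 5)))) -> false; cur = -2; return 8; agreement on 8.
An exhaustive pass over the 18 declared inputs shows identical outputs.
verdict: equivalent


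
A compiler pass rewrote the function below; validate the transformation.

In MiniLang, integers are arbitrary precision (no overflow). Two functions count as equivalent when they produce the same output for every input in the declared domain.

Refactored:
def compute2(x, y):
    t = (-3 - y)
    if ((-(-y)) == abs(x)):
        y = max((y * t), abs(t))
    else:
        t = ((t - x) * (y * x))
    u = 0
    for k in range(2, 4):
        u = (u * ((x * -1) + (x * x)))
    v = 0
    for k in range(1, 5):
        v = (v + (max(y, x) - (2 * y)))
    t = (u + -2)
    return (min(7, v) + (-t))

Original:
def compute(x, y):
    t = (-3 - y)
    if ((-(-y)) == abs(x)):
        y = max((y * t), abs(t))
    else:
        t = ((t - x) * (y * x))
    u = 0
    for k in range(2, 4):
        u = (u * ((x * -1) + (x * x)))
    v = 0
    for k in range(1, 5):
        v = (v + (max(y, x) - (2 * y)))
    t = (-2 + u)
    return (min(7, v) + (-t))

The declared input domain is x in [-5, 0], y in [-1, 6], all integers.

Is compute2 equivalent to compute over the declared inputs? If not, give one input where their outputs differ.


Comparing the listings, the differences include: same computation, different form.
Spot check at x=-2, y=5 — compute: t=-8, then ((-(-y)) == abs(x)) is false, then t=60, then u=0, then (k=2), then u=0, then (k=3), then u=0, then v=0, then (k=1), then v=-5, then (k=2), then v=-10, then (k=3), then v=-15, then (k=4), then v=-20, then t=-2, then returns -18. compute2: t=-8, then ((-(-y)) == abs(x)) is false, then t=60, then u=0, then (k=2), then u=0, then (k=3), then u=0, then v=0, then (k=1), then v=-5, then (k=2), then v=-10, then (k=3), then v=-15, then (k=4), then v=-20, then t=-2, then returns -18. Both give -18.
Sweeping the whole domain (48 inputs) finds no disagreement.
verdict: equivalent


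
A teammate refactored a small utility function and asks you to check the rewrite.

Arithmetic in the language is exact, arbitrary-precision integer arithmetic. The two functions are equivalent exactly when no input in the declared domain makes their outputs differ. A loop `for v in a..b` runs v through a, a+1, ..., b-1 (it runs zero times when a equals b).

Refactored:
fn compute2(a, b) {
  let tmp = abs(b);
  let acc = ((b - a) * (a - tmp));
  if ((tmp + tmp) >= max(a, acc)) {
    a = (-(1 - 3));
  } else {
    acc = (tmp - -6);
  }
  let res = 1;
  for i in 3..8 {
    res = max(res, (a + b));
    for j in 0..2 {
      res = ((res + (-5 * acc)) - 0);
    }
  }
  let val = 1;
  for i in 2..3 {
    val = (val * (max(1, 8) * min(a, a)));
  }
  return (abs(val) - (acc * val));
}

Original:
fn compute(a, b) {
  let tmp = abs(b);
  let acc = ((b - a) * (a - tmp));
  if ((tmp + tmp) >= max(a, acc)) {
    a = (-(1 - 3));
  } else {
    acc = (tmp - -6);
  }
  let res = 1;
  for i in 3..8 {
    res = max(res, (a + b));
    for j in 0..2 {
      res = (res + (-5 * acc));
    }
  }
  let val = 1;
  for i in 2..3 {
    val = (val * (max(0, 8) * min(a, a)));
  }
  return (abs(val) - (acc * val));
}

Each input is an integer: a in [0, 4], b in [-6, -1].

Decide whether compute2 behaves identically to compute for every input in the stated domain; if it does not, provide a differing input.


The suspicious edit (`0` became `1`) never changes the result for any input inside the declared domain.
Tracing a=2, b=-2: compute: tmp becomes 2; next acc becomes 0; next ((tmp + tmp) >= max(a, acc)) evaluates to true; next a becomes 2; next res becomes 1; next at i=3:; next res becomes 1; next at j=0:; next res becomes 1; next at j=1:; next res becomes 1; next at i=4:; next res becomes 1; next at j=0:; next res becomes 1; next at j=1:; next res becomes 1; next at i=5:; next res becomes 1; next at j=0:; next res becomes 1; next at j=1:; next res becomes 1; next at i=6:; next res becomes 1; next at j=0:; next res becomes 1; next at j=1:; next res becomes 1; next at i=7:; next res becomes 1; next at j=0:; next res becomes 1; next at j=1:; next res becomes 1; next val becomes 1; next at i=2:; next val becomes 16; next final value 16 | compute2: tmp becomes 2; next acc becomes 0; next ((tmp + tmp) >= max(a, acc)) evaluates to true; next a becomes 2; next res becomes 1; next at i=3:; next res becomes 1; next at j=0:; next res becomes 1; next at j=1:; next res becomes 1; next at i=4:; next res becomes 1; next at j=0:; next res becomes 1; next at j=1:; next res becomes 1; next at i=5:; next res becomes 1; next at j=0:; next res becomes 1; next at j=1:; next res becomes 1; next at i=6:; next res becomes 1; next at j=0:; next res becomes 1; next at j=1:; next res becomes 1; next at i=7:; next res becomes 1; next at j=0:; next res becomes 1; next at j=1:; next res becomes 1; next val becomes 1; next at i=2:; next val becomes 16; next final value 16 — matching result 16.
An exhaustive pass over the 30 declared inputs shows identical outputs.
verdict: equivalent


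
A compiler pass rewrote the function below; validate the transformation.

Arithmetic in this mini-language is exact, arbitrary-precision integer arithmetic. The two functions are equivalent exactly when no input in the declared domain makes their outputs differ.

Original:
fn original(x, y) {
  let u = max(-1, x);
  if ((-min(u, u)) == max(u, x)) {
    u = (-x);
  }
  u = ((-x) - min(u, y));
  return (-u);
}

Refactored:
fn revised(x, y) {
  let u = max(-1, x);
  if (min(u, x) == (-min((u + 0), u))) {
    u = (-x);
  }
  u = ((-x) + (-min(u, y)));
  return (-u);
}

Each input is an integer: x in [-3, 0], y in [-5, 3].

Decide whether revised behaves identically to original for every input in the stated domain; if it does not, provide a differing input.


The suspicious edit (`max(u, x)` became `min(u, x)`) never changes the result for any input inside the declared domain; all 36 inputs agree.
verdict: equivalent


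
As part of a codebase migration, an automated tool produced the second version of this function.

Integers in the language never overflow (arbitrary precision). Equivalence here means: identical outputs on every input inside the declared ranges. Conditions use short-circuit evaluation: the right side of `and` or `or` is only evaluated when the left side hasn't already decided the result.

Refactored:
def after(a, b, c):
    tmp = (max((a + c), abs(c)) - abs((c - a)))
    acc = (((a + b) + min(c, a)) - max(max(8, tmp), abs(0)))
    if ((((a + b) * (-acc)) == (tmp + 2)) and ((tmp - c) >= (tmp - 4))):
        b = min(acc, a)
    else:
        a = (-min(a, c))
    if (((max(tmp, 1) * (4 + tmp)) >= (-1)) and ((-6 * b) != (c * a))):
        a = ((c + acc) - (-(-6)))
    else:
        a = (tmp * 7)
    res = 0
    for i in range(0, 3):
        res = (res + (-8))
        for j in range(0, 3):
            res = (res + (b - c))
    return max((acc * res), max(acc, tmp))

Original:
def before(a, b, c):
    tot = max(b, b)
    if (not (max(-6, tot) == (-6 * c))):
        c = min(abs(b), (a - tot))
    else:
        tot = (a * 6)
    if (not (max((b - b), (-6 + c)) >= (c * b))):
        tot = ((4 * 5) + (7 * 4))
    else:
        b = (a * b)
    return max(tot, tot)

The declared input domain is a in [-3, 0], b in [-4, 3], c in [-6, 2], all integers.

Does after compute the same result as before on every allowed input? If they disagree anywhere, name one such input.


These are not equivalent — on a=-3, b=-4, c=-6 the outputs split (-4 vs 126).
before: tot := -4 | (not (max(-6, tot) == (-6 * c))): true | c := 1 | (not (max((b - b), (-6 + c)) >= (c * b))): false | b := 12 | result -4
after: tmp := 3 | acc := -21 | ((((a + b) * (-acc)) == (tmp + 2)) and ((tmp - c) >= (tmp - 4))): false | a := 6 | (((max(tmp, 1) * (4 + tmp)) >= (-1)) and ((-6 * b) != (c * a))): true | a := -33 | res := 0 | iter i=0: | res := -8 | iter j=0: | res := -6 | iter j=1: | res := -4 | iter j=2: | res := -2 | iter i=1: | res := -10 | iter j=0: | res := -8 | iter j=1: | res := -6 | iter j=2: | res := -4 | iter i=2: | res := -12 | iter j=0: | res := -10 | iter j=1: | res := -8 | iter j=2: | res := -6 | result 126
verdict: not equivalent; witness: a=-3, b=-4, c=-6


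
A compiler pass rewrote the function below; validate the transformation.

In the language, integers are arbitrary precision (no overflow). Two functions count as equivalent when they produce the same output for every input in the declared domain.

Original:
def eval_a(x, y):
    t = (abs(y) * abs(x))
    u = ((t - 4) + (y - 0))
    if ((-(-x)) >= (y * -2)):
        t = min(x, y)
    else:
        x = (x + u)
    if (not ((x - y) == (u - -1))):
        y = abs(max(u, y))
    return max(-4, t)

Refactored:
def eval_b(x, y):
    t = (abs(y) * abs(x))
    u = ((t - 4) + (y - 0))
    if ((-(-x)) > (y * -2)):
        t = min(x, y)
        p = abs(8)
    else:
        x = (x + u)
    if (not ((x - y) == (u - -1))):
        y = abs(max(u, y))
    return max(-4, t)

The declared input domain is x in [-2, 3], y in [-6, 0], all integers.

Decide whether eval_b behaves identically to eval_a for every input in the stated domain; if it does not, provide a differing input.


The rewrite breaks on x=2, y=-1, where the results are -1 and 2.
eval_a: t := 2 | u := -3 | ((-(-x)) >= (y * -2)): true | t := -1 | (not ((x - y) == (u - -1))): true | y := 1 | result -1
eval_b: t := 2 | u := -3 | ((-(-x)) > (y * -2)): false | x := -1 | (not ((x - y) == (u - -1))): true | y := 1 | result 2
verdict: not equivalent; witness: x=2, y=-1


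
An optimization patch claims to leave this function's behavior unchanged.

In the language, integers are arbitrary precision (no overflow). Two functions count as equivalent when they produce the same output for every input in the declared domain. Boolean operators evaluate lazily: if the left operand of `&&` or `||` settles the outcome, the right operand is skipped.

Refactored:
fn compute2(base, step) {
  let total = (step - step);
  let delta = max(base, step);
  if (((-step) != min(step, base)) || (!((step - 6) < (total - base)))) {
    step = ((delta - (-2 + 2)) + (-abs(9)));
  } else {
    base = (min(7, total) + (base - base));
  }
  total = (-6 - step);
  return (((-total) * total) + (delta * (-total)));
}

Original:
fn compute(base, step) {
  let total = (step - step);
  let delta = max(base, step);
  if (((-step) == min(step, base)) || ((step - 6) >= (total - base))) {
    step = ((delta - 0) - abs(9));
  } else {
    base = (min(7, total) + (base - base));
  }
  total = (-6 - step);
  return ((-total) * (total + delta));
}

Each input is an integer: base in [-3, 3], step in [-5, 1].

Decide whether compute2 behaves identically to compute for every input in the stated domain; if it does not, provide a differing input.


At base=-3, step=-5: compute gives -4, compute2 gives -18.
verdict: not equivalent; witness: base=-3, step=-5


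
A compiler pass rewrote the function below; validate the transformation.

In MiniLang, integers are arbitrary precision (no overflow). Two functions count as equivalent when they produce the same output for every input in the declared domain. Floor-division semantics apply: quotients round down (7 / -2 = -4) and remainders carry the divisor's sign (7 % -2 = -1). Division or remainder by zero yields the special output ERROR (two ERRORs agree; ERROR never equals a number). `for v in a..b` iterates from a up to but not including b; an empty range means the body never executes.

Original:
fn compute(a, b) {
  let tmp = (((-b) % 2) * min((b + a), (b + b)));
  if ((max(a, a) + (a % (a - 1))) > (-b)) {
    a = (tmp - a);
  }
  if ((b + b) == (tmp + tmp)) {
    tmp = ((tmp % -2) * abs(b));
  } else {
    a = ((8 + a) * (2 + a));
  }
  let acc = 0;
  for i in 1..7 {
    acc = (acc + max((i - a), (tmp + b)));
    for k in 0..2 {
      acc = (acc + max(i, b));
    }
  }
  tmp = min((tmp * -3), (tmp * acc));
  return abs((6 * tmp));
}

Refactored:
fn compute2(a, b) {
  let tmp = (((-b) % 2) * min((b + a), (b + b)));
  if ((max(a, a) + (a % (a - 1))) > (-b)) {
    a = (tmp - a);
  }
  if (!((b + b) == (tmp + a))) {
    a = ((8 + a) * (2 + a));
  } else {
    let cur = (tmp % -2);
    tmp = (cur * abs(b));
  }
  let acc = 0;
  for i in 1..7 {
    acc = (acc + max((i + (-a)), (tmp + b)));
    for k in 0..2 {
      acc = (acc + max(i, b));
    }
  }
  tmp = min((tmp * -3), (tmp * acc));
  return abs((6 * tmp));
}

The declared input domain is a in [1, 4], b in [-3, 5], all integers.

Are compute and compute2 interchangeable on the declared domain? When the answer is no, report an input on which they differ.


There is a counterexample at a=2, b=1: 36 on one side, 0 on the other.
compute: tmp becomes 2; next ((max(a, a) + (a % (a - 1))) > (-b)) evaluates to true; next a becomes 0; next ((b + b) == (tmp + tmp)) evaluates to false; next a becomes 16; next acc becomes 0; next at i=1:; next acc becomes 3; next at k=0:; next acc becomes 4; next at k=1:; next acc becomes 5; next at i=2:; next acc becomes 8; next at k=0:; next acc becomes 10; next at k=1:; next acc becomes 12; next at i=3:; next acc becomes 15; next at k=0:; next acc becomes 18; next at k=1:; next acc becomes 21; next at i=4:; next acc becomes 24; next at k=0:; next acc becomes 28; next at k=1:; next acc becomes 32; next at i=5:; next acc becomes 35; next at k=0:; next acc becomes 40; next at k=1:; next acc becomes 45; next at i=6:; next acc becomes 48; next at k=0:; next acc becomes 54; next at k=1:; next acc becomes 60; next tmp becomes -6; next final value 36
compute2: tmp becomes 2; next ((max(a, a) + (a % (a - 1))) > (-b)) evaluates to true; next a becomes 0; next (!((b + b) == (tmp + a))) evaluates to false; next cur becomes 0; next tmp becomes 0; next acc becomes 0; next at i=1:; next acc becomes 1; next at k=0:; next acc becomes 2; next at k=1:; next acc becomes 3; next at i=2:; next acc becomes 5; next at k=0:; next acc becomes 7; next at k=1:; next acc becomes 9; next at i=3:; next acc becomes 12; next at k=0:; next acc becomes 15; next at k=1:; next acc becomes 18; next at i=4:; next acc becomes 22; next at k=0:; next acc becomes 26; next at k=1:; next acc becomes 30; next at i=5:; next acc becomes 35; next at k=0:; next acc becomes 40; next at k=1:; next acc becomes 45; next at i=6:; next acc becomes 51; next at k=0:; next acc becomes 57; next at k=1:; next acc becomes 63; next tmp becomes 0; next final value 0
verdict: not equivalent; witness: a=2, b=1


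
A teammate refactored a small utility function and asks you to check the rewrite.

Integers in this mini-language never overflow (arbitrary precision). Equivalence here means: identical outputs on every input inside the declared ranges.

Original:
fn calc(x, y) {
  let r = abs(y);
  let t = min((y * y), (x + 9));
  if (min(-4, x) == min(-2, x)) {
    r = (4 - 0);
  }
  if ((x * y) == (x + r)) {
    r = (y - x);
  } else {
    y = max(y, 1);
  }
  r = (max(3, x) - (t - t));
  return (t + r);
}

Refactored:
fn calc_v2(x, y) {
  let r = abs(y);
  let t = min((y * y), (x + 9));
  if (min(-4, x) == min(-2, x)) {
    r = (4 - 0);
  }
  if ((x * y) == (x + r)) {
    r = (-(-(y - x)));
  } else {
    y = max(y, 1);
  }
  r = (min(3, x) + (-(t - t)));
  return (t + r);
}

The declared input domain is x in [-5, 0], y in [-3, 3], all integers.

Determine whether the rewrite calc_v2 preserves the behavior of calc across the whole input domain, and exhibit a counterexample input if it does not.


x=-5, y=-3 yields 7 from calc but -1 from calc_v2.
verdict: not equivalent; witness: x=-5, y=-3


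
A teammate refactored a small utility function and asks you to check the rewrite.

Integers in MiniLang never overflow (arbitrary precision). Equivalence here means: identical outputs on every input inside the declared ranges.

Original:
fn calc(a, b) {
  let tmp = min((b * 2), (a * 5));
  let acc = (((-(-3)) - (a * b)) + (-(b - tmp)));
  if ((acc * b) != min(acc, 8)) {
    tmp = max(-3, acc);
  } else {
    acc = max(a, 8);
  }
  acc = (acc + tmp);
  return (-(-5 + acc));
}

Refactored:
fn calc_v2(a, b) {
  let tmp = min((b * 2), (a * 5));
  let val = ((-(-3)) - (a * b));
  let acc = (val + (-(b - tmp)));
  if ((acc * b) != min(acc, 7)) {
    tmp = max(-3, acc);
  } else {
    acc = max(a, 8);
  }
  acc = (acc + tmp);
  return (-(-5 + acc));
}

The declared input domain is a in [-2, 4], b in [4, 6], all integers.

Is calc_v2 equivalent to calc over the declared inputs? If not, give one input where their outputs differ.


The one real change (`8` became `7`) has no effect anywhere in the declared ranges; all 21 inputs agree.
verdict: equivalent


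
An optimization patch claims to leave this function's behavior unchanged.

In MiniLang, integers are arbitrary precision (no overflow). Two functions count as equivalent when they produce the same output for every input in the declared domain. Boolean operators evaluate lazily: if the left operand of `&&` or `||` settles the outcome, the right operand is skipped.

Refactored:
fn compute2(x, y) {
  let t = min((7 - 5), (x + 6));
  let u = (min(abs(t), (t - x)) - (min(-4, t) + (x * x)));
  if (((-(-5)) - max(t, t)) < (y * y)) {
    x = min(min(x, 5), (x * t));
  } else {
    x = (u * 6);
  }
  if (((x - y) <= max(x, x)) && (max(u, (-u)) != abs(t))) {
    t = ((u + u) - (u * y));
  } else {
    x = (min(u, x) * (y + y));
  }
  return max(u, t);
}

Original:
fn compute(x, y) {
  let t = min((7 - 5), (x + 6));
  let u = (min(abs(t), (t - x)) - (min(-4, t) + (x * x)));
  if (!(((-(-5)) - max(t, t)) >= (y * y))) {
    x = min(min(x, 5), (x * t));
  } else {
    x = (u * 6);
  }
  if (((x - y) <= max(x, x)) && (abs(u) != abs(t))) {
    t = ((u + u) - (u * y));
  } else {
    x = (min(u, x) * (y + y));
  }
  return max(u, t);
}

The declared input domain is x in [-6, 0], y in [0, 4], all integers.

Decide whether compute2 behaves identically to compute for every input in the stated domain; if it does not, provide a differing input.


This is a faithful refactor — min/max/abs usage differs; also comparison usage differs; also boolean connective usage differs, but the computed results match everywhere.
As a probe, take x=-5, y=4: compute runs t=1, then u=-20, then (!(((-(-5)) - max(t, t)) >= (y * y))) is true, then x=-5, then (((x - y) <= max(x, x)) && (abs(u) != abs(t))) is true, then t=40, then returns 40; compute2 runs t=1, then u=-20, then (((-(-5)) - max(t, t)) < (y * y)) is true, then x=-5, then (((x - y) <= max(x, x)) && (max(u, (-u)) != abs(t))) is true, then t=40, then returns 40; both end at 40.
Sweeping the whole domain (35 inputs) finds no disagreement.
verdict: equivalent


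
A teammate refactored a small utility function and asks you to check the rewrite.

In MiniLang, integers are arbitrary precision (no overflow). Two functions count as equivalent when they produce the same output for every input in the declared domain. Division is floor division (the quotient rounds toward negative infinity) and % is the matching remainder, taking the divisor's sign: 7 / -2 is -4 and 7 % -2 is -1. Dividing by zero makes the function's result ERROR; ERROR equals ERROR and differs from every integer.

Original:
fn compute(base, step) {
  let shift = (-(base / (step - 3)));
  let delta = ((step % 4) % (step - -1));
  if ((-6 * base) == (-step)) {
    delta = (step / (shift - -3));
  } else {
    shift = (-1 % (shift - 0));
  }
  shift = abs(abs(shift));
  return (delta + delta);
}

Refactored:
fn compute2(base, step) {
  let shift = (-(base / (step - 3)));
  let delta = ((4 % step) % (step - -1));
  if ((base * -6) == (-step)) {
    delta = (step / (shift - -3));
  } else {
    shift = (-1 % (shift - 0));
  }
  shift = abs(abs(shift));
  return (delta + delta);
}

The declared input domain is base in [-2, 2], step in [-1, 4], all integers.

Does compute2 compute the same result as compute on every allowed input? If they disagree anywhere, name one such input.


Evaluate both at base=-2, step=1.
compute: shift := -1 | delta := 1 | ((-6 * base) == (-step)): false | shift := 0 | shift := 0 | result 2
compute2: shift := -1 | delta := 0 | ((base * -6) == (-step)): false | shift := 0 | shift := 0 | result 0
2 != 0, so the rewrite changes behavior.
verdict: not equivalent; witness: base=-2, step=1


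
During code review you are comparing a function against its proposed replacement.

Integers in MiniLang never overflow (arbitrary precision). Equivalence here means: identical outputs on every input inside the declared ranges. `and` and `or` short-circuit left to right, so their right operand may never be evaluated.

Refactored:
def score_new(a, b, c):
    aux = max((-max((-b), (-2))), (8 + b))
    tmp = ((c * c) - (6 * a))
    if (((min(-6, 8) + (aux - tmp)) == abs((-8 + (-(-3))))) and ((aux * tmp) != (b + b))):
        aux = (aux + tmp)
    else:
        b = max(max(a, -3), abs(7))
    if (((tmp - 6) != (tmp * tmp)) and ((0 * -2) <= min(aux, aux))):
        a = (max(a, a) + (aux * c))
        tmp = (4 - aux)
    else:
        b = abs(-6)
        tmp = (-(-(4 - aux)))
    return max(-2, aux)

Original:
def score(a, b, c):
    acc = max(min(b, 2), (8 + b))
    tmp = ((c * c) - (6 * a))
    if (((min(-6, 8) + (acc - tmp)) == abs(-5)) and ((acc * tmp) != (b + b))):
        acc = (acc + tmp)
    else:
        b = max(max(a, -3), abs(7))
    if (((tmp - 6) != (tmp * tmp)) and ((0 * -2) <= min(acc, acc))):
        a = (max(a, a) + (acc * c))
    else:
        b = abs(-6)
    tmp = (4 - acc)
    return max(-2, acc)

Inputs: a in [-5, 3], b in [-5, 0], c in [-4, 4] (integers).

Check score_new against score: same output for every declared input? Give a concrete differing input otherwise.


The two are interchangeable: local variable names differ, min/max/abs usage differs, constant usage differs, statement counts differ, arithmetic usage differs, and every declared input agrees.
One worked example (a=-3, b=-5, c=4) — score: acc := 3 | tmp := 34 | (((min(-6, 8) + (acc - tmp)) == abs(-5)) and ((acc * tmp) != (b + b))): false | b := 7 | (((tmp - 6) != (tmp * tmp)) and ((0 * -2) <= min(acc, acc))): true | a := 9 | tmp := 1 | result 3; score_new: aux := 3 | tmp := 34 | (((min(-6, 8) + (aux - tmp)) == abs((-8 + (-(-3))))) and ((aux * tmp) != (b + b))): false | b := 7 | (((tmp - 6) != (tmp * tmp)) and ((0 * -2) <= min(aux, aux))): true | a := 9 | tmp := 1 | result 3; agreement on 3.
Sweeping the whole domain (486 inputs) finds no disagreement.
verdict: equivalent
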